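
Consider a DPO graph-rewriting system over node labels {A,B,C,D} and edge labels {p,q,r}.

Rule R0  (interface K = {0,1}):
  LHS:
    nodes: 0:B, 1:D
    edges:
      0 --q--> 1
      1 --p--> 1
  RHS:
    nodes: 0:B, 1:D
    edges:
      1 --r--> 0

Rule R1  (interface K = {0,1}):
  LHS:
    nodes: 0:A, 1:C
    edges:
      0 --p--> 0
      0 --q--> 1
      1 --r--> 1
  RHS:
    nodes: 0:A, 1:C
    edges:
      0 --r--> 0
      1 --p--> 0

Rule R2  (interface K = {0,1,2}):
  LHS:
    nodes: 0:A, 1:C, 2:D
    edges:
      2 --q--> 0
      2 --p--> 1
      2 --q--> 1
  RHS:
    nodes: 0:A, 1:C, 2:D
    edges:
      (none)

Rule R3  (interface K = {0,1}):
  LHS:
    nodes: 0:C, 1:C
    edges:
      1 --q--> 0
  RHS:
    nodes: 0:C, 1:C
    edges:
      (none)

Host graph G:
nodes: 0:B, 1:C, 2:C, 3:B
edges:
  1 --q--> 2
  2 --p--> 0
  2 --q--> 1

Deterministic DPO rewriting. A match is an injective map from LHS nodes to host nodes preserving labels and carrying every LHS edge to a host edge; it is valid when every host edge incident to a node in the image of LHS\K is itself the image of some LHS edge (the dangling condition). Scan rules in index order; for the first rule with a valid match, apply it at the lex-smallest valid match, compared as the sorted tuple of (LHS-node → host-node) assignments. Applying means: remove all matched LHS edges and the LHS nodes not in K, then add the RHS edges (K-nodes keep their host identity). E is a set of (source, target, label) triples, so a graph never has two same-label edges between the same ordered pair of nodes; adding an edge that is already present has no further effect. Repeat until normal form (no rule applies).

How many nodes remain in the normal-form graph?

initial: |V|=4 |E|=3  E = 1-q->2 2-p->0 2-q->1
step 1: apply R3 at {0↦1, 1↦2}  → |V|=4 |E|=2  E = 1-q->2 2-p->0
step 2: apply R3 at {0↦2, 1↦1}  → |V|=4 |E|=1  E = 2-p->0
halt: no rule applies after step 2
NF nodes: {0:B, 1:C, 2:C, 3:B}

Answer: 4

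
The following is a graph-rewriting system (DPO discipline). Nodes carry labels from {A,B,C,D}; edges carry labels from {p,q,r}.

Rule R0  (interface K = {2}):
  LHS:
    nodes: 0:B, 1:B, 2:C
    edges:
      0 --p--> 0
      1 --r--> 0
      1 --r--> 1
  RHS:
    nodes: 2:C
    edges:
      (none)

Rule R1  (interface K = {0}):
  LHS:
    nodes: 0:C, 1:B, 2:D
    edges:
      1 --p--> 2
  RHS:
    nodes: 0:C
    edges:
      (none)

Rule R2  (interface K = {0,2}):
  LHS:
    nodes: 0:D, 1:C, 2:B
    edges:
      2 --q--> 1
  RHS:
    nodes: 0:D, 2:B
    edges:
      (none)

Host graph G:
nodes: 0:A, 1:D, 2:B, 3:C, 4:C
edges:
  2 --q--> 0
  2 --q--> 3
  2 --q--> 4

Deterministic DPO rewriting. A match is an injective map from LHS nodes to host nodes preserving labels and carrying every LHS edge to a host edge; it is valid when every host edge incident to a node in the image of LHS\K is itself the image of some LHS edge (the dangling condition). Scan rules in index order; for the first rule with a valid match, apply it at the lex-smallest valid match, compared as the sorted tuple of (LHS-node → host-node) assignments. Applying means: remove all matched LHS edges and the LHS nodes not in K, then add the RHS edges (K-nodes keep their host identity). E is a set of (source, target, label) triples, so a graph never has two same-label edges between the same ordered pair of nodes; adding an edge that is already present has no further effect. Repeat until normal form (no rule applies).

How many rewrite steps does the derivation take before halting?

[0] host  ⇒  5 nodes, 3 edges  {2-q->0 2-q->3 2-q->4}
[1] R2 @ {0↦1, 1↦3, 2↦2}  ⇒  4 nodes, 2 edges  {2-q->0 2-q->4}
[2] R2 @ {0↦1, 1↦4, 2↦2}  ⇒  3 nodes, 1 edges  {2-q->0}
normal form: no rule applies after step 2

Answer: 2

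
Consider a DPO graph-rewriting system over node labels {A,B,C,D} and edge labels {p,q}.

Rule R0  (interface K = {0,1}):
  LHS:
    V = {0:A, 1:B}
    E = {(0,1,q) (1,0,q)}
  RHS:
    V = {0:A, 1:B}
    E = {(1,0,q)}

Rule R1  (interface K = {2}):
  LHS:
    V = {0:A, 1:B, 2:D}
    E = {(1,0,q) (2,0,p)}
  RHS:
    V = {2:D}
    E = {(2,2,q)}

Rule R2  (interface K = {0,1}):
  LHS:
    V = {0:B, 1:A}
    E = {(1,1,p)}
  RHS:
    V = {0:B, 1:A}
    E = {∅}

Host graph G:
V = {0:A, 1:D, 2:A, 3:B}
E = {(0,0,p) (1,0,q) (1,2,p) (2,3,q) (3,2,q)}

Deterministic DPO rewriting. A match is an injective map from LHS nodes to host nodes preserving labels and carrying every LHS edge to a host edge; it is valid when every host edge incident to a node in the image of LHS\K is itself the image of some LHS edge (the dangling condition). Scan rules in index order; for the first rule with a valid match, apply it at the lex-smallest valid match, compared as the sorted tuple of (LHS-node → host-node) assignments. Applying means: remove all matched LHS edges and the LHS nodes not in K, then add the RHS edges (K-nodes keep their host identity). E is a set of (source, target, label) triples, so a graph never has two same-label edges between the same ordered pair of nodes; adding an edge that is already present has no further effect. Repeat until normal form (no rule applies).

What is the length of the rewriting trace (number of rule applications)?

Answer: 2

Derivation:
[0] host  ⇒  4 nodes, 5 edges  {0-p->0 1-q->0 1-p->2 2-q->3 3-q->2}
[1] R0 @ {0↦2, 1↦3}  ⇒  4 nodes, 4 edges  {0-p->0 1-q->0 1-p->2 3-q->2}
[2] R1 @ {0↦2, 1↦3, 2↦1}  ⇒  2 nodes, 3 edges  {0-p->0 1-q->0 1-q->1}
halt: no rule applies after step 2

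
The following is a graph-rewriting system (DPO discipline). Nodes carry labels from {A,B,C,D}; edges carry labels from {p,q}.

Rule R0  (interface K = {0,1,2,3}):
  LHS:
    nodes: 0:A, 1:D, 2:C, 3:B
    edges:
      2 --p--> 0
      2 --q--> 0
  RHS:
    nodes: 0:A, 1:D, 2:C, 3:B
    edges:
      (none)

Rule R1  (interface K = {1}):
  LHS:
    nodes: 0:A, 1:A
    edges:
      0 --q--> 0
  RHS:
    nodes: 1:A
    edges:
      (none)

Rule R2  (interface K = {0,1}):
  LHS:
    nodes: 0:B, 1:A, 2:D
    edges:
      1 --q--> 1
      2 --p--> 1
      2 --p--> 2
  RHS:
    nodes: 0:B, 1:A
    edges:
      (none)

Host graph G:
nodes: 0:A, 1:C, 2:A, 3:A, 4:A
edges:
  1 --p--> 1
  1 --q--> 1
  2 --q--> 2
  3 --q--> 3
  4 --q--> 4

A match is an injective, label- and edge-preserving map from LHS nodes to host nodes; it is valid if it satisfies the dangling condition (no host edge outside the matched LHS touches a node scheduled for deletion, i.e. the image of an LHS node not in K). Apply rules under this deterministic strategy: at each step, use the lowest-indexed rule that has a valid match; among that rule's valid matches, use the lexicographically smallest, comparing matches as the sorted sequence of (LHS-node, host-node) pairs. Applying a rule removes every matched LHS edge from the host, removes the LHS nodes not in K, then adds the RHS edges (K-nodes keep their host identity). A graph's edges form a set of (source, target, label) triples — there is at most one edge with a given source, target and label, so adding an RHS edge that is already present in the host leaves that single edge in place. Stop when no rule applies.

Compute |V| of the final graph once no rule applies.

Answer: 2

Steps:
initial: |V|=5 |E|=5  E = 1-p->1 1-q->1 2-q->2 3-q->3 4-q->4
step 1: apply R1 at {0↦2, 1↦0}  → |V|=4 |E|=4  E = 1-p->1 1-q->1 3-q->3 4-q->4
step 2: apply R1 at {0↦3, 1↦0}  → |V|=3 |E|=3  E = 1-p->1 1-q->1 4-q->4
step 3: apply R1 at {0↦4, 1↦0}  → |V|=2 |E|=2  E = 1-p->1 1-q->1
final graph: no rule applies after step 3
NF nodes: {0:A, 1:C}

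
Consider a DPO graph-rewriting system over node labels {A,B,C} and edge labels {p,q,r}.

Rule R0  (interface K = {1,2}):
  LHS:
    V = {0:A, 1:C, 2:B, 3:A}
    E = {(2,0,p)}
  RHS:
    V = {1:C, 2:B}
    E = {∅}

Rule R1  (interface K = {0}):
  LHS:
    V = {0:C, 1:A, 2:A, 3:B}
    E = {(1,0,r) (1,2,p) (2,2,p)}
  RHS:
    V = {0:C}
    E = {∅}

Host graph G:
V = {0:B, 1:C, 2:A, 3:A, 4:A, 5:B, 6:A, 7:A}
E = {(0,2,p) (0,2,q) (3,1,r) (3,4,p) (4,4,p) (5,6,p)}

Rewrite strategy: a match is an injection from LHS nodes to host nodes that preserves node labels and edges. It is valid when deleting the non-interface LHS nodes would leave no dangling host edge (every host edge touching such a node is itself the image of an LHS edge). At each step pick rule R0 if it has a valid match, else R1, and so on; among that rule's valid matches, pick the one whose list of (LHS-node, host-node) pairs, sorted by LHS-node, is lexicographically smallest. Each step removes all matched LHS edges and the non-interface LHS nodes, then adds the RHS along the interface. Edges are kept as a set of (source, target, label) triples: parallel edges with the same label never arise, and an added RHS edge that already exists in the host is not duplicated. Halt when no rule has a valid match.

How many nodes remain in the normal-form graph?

Answer: 3

Steps:
initial: |V|=8 |E|=6  E = 0-p->2 0-q->2 3-r->1 3-p->4 4-p->4 5-p->6
step 1: apply R0 at {0↦6, 1↦1, 2↦5, 3↦7}  → |V|=6 |E|=5  E = 0-p->2 0-q->2 3-r->1 3-p->4 4-p->4
step 2: apply R1 at {0↦1, 1↦3, 2↦4, 3↦5}  → |V|=3 |E|=2  E = 0-p->2 0-q->2
normal form: no rule applies after step 2
NF nodes: {0:B, 1:C, 2:A}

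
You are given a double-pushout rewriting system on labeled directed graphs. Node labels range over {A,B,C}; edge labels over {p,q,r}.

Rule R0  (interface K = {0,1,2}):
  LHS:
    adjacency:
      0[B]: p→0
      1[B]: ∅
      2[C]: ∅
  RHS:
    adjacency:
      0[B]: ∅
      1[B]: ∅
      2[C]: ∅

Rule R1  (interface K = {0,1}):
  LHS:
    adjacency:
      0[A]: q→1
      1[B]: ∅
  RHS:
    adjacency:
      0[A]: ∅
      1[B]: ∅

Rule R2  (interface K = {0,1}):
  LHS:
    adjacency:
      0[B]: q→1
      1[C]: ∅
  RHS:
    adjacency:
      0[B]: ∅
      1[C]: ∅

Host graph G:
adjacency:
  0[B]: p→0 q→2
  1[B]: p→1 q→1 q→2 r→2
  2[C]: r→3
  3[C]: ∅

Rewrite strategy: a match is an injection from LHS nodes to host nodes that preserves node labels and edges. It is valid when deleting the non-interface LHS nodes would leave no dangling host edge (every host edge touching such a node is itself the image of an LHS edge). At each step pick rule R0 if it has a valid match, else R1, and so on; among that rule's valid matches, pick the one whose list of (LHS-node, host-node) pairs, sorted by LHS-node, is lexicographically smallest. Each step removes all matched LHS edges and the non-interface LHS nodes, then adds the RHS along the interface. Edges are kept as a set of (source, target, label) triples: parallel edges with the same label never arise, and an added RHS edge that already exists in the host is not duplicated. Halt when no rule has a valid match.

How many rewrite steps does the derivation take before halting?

Answer: 4

Rewrite trace:
[0] host  ⇒  4 nodes, 7 edges  {0-p->0 0-q->2 1-p->1 1-q->1 1-q->2 1-r->2 2-r->3}
[1] R0 @ {0↦0, 1↦1, 2↦2}  ⇒  4 nodes, 6 edges  {0-q->2 1-p->1 1-q->1 1-q->2 1-r->2 2-r->3}
[2] R0 @ {0↦1, 1↦0, 2↦2}  ⇒  4 nodes, 5 edges  {0-q->2 1-q->1 1-q->2 1-r->2 2-r->3}
[3] R2 @ {0↦0, 1↦2}  ⇒  4 nodes, 4 edges  {1-q->1 1-q->2 1-r->2 2-r->3}
[4] R2 @ {0↦1, 1↦2}  ⇒  4 nodes, 3 edges  {1-q->1 1-r->2 2-r->3}
halt: no rule applies after step 4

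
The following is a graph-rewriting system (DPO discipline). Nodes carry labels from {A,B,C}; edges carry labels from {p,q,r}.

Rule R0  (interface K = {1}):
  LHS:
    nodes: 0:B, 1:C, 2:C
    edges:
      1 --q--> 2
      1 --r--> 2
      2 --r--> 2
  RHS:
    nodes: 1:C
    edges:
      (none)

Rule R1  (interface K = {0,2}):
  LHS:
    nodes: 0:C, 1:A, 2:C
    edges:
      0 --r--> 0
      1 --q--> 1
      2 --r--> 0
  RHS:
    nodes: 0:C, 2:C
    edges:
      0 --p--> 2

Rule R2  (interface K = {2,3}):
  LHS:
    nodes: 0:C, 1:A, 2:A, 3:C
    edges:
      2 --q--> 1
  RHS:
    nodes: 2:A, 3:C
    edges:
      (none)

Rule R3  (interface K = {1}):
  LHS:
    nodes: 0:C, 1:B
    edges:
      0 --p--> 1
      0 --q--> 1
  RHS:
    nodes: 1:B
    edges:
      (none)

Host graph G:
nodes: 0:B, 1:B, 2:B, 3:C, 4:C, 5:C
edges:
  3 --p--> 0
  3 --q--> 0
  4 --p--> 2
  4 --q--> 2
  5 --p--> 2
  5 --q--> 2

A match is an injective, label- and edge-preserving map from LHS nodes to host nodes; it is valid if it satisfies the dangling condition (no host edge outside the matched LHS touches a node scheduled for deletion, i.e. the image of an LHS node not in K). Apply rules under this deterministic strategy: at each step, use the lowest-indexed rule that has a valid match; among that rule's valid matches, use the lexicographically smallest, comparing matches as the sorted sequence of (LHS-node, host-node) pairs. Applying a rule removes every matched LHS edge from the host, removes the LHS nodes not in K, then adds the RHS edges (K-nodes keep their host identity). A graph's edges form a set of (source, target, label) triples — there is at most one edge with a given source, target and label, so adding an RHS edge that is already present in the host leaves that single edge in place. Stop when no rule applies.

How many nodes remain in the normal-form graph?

Answer: 3

Rewrite trace:
start.  V:6 E:6  edges: 3-p->0 3-q->0 4-p->2 4-q->2 5-p->2 5-q->2
1. fire R3 via {0↦3, 1↦0}  →  V:5 E:4  edges: 4-p->2 4-q->2 5-p->2 5-q->2
2. fire R3 via {0↦4, 1↦2}  →  V:4 E:2  edges: 5-p->2 5-q->2
3. fire R3 via {0↦5, 1↦2}  →  V:3 E:0  edges: ∅
final graph: no rule applies after step 3
NF nodes: {0:B, 1:B, 2:B}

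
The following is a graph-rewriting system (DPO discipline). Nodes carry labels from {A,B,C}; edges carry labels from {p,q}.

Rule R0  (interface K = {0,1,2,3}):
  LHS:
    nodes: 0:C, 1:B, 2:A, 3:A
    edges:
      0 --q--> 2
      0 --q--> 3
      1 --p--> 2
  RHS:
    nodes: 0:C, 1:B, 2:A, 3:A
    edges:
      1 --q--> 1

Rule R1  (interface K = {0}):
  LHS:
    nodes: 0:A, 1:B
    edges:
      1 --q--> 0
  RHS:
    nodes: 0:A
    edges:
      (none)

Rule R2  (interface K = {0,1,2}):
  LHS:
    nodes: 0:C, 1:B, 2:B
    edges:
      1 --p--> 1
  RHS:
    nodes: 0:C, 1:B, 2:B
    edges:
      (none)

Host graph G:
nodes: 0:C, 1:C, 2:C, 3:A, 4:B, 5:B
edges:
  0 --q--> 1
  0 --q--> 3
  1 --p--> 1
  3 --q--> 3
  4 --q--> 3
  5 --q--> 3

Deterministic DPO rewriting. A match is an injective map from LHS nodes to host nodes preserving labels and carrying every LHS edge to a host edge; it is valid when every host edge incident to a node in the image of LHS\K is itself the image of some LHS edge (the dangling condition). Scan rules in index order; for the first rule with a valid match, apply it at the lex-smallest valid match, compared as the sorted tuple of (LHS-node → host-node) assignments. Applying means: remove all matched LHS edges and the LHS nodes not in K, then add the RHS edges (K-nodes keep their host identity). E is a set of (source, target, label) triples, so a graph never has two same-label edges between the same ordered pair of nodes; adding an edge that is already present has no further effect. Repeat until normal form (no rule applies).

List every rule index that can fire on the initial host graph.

R0: no valid match — LHS pattern not found
R1: 2 valid matches — {0↦3, 1↦4}, {0↦3, 1↦5}
R2: no valid match — LHS pattern not found

Answer: [R1]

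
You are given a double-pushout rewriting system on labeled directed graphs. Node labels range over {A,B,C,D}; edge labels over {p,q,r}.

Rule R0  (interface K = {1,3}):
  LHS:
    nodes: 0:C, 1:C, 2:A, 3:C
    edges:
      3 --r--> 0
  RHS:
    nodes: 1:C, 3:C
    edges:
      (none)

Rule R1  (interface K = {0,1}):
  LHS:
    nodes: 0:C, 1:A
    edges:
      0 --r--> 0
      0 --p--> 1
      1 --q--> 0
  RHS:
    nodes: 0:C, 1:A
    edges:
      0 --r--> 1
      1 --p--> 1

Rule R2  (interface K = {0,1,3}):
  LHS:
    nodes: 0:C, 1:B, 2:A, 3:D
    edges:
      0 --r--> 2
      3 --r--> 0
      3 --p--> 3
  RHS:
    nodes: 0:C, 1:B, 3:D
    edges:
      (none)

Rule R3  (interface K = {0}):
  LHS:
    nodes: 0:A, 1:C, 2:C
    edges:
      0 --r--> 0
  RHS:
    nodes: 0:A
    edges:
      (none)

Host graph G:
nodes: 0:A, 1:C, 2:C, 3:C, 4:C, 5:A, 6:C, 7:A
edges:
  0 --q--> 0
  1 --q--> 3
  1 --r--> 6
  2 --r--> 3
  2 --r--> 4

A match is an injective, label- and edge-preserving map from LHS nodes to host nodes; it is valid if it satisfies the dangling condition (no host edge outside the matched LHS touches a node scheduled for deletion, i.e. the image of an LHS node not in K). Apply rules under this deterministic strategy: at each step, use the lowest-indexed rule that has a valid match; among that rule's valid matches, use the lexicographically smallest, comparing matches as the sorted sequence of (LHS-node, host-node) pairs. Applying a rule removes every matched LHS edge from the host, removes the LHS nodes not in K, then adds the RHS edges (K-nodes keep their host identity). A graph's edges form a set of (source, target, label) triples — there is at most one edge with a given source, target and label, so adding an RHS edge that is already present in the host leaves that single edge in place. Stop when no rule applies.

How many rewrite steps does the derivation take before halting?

start.  V:8 E:5  edges: 0-q->0 1-q->3 1-r->6 2-r->3 2-r->4
1. fire R0 via {0↦4, 1↦1, 2↦5, 3↦2}  →  V:6 E:4  edges: 0-q->0 1-q->3 1-r->6 2-r->3
2. fire R0 via {0↦6, 1↦2, 2↦7, 3↦1}  →  V:4 E:3  edges: 0-q->0 1-q->3 2-r->3
final graph: no rule applies after step 2

Answer: 2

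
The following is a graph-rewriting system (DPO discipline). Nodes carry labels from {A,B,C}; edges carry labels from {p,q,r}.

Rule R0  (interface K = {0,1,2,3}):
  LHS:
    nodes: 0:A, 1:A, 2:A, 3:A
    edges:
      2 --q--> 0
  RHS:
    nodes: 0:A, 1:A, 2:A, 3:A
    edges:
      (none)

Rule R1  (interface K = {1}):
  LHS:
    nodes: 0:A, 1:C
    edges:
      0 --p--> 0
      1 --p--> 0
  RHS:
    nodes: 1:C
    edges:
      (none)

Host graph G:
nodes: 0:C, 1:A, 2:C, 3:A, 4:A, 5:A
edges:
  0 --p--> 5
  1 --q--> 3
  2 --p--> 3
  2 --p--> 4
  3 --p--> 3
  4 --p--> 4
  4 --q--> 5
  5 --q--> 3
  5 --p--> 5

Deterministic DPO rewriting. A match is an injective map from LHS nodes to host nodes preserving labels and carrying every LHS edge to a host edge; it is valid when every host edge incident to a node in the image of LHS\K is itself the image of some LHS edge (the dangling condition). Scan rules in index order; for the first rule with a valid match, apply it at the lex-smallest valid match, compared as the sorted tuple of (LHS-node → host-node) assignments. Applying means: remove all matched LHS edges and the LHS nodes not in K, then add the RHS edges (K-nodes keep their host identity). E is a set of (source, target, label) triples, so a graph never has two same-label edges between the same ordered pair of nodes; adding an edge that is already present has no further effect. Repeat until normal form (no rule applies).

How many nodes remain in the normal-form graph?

initial: |V|=6 |E|=9  E = 0-p->5 1-q->3 2-p->3 2-p->4 3-p->3 4-p->4 4-q->5 5-q->3 5-p->5
step 1: apply R0 at {0↦3, 1↦1, 2↦5, 3↦4}  → |V|=6 |E|=8  E = 0-p->5 1-q->3 2-p->3 2-p->4 3-p->3 4-p->4 4-q->5 5-p->5
step 2: apply R0 at {0↦3, 1↦4, 2↦1, 3↦5}  → |V|=6 |E|=7  E = 0-p->5 2-p->3 2-p->4 3-p->3 4-p->4 4-q->5 5-p->5
step 3: apply R0 at {0↦5, 1↦1, 2↦4, 3↦3}  → |V|=6 |E|=6  E = 0-p->5 2-p->3 2-p->4 3-p->3 4-p->4 5-p->5
step 4: apply R1 at {0↦3, 1↦2}  → |V|=5 |E|=4  E = 0-p->5 2-p->4 4-p->4 5-p->5
step 5: apply R1 at {0↦4, 1↦2}  → |V|=4 |E|=2  E = 0-p->5 5-p->5
step 6: apply R1 at {0↦5, 1↦0}  → |V|=3 |E|=0  E = ∅
halt: no rule applies after step 6
NF nodes: {0:C, 1:A, 2:C}

Answer: 3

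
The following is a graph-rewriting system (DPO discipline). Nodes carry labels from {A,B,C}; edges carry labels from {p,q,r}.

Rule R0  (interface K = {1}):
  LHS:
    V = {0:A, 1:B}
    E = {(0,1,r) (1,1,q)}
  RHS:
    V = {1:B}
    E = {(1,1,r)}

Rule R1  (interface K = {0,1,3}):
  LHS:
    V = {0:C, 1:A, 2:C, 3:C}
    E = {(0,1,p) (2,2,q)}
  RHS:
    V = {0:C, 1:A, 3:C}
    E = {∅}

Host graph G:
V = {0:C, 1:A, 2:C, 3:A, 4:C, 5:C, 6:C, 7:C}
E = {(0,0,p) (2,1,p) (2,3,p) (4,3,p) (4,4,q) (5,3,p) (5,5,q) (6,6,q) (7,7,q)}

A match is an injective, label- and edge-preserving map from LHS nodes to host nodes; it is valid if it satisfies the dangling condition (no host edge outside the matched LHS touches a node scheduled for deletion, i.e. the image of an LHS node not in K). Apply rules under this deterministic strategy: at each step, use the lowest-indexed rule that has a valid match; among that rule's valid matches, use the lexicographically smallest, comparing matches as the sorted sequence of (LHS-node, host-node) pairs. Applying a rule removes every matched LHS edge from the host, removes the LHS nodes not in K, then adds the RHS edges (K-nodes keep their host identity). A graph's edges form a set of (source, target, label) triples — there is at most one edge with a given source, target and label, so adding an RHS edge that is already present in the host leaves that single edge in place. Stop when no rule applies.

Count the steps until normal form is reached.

[0] host  ⇒  8 nodes, 9 edges  {0-p->0 2-p->1 2-p->3 4-p->3 4-q->4 5-p->3 5-q->5 6-q->6 7-q->7}
[1] R1 @ {0↦2, 1↦1, 2↦6, 3↦0}  ⇒  7 nodes, 7 edges  {0-p->0 2-p->3 4-p->3 4-q->4 5-p->3 5-q->5 7-q->7}
[2] R1 @ {0↦2, 1↦3, 2↦7, 3↦0}  ⇒  6 nodes, 5 edges  {0-p->0 4-p->3 4-q->4 5-p->3 5-q->5}
final graph: no rule applies after step 2

Answer: 2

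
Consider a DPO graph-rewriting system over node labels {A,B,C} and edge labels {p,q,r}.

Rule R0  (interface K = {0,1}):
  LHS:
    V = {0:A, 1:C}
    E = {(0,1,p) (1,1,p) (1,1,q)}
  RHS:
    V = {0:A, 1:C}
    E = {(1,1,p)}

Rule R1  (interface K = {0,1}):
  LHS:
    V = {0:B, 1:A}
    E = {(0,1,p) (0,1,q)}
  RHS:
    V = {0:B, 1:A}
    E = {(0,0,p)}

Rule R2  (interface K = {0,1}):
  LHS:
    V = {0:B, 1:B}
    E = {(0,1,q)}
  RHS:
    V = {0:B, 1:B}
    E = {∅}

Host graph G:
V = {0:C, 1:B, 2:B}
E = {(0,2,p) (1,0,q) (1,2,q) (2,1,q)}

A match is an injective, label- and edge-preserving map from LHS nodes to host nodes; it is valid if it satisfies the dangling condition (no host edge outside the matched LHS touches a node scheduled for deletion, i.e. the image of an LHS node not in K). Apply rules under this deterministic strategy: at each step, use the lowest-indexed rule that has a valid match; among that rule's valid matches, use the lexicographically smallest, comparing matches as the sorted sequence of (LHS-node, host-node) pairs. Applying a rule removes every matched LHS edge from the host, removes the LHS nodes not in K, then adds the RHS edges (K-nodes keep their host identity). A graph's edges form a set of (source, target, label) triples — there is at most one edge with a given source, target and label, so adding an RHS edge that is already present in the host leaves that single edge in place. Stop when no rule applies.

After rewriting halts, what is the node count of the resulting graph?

start.  V:3 E:4  edges: 0-p->2 1-q->0 1-q->2 2-q->1
1. fire R2 via {0↦1, 1↦2}  →  V:3 E:3  edges: 0-p->2 1-q->0 2-q->1
2. fire R2 via {0↦2, 1↦1}  →  V:3 E:2  edges: 0-p->2 1-q->0
normal form: no rule applies after step 2
NF nodes: {0:C, 1:B, 2:B}

Answer: 3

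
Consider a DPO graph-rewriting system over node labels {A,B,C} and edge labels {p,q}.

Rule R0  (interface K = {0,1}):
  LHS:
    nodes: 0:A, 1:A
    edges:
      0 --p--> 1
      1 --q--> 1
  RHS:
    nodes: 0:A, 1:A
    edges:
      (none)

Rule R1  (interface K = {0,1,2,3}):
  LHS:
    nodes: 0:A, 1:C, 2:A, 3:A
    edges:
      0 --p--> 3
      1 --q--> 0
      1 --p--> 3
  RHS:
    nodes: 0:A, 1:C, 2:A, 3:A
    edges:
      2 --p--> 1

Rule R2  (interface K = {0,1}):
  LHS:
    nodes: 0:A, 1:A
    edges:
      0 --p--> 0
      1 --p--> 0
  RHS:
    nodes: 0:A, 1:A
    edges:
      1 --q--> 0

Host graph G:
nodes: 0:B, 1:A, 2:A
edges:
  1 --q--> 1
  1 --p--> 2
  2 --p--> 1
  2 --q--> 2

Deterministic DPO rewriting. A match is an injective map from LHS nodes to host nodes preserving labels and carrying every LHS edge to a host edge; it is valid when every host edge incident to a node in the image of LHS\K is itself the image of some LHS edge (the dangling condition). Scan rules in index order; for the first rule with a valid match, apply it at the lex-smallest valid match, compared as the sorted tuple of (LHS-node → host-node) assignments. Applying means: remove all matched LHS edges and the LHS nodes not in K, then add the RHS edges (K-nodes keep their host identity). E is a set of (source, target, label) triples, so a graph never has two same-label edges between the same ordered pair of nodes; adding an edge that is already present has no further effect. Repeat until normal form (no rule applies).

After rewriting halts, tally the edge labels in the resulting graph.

initial: |V|=3 |E|=4  E = 1-q->1 1-p->2 2-p->1 2-q->2
step 1: apply R0 at {0↦1, 1↦2}  → |V|=3 |E|=2  E = 1-q->1 2-p->1
step 2: apply R0 at {0↦2, 1↦1}  → |V|=3 |E|=0  E = ∅
halt: no rule applies after step 2
NF edges: []

Answer: (no edges)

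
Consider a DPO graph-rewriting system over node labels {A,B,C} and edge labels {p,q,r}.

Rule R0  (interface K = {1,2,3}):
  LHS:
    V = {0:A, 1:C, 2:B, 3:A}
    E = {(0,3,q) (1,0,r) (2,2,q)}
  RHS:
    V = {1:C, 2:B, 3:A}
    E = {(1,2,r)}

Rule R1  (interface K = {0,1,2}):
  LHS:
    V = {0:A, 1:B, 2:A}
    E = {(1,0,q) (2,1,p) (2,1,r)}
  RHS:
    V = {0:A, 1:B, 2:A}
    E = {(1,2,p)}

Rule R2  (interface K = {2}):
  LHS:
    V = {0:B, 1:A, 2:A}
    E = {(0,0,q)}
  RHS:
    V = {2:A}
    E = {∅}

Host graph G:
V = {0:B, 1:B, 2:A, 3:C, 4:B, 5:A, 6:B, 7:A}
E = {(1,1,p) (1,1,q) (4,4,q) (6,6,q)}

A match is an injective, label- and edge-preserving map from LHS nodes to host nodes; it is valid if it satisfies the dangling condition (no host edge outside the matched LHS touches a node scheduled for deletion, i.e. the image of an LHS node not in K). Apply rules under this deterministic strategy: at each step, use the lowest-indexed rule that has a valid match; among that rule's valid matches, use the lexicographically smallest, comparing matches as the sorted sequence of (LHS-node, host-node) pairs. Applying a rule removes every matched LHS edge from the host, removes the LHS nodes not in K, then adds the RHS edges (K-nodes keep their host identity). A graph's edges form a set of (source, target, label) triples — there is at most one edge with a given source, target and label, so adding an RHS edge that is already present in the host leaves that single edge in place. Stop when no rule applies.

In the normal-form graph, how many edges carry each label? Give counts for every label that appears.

Answer: p:1 q:1

Rewrite trace:
initial: |V|=8 |E|=4  E = 1-p->1 1-q->1 4-q->4 6-q->6
step 1: apply R2 at {0↦4, 1↦2, 2↦5}  → |V|=6 |E|=3  E = 1-p->1 1-q->1 6-q->6
step 2: apply R2 at {0↦6, 1↦5, 2↦7}  → |V|=4 |E|=2  E = 1-p->1 1-q->1
final graph: no rule applies after step 2
NF edges: [(1, 1, 'p'), (1, 1, 'q')]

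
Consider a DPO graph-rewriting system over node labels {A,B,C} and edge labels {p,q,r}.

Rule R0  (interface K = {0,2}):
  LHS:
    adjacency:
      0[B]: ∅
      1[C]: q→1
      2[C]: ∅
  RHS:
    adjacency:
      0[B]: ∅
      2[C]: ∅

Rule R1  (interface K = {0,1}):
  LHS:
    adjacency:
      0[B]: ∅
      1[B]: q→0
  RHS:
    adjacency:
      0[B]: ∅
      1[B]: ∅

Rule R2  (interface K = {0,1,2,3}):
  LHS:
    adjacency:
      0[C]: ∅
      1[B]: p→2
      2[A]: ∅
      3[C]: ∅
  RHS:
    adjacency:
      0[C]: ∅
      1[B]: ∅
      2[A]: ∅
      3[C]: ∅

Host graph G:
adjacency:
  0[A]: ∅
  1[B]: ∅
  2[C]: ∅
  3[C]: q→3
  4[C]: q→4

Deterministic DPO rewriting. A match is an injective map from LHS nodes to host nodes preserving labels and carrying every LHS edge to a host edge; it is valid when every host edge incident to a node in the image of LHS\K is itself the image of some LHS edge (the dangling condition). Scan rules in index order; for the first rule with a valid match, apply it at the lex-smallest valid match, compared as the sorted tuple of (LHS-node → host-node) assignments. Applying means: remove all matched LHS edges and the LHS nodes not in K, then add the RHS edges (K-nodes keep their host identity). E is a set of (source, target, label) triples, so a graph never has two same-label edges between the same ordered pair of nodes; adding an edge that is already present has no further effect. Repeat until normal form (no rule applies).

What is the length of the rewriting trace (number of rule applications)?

start.  V:5 E:2  edges: 3-q->3 4-q->4
1. fire R0 via {0↦1, 1↦3, 2↦2}  →  V:4 E:1  edges: 4-q->4
2. fire R0 via {0↦1, 1↦4, 2↦2}  →  V:3 E:0  edges: ∅
normal form: no rule applies after step 2

Answer: 2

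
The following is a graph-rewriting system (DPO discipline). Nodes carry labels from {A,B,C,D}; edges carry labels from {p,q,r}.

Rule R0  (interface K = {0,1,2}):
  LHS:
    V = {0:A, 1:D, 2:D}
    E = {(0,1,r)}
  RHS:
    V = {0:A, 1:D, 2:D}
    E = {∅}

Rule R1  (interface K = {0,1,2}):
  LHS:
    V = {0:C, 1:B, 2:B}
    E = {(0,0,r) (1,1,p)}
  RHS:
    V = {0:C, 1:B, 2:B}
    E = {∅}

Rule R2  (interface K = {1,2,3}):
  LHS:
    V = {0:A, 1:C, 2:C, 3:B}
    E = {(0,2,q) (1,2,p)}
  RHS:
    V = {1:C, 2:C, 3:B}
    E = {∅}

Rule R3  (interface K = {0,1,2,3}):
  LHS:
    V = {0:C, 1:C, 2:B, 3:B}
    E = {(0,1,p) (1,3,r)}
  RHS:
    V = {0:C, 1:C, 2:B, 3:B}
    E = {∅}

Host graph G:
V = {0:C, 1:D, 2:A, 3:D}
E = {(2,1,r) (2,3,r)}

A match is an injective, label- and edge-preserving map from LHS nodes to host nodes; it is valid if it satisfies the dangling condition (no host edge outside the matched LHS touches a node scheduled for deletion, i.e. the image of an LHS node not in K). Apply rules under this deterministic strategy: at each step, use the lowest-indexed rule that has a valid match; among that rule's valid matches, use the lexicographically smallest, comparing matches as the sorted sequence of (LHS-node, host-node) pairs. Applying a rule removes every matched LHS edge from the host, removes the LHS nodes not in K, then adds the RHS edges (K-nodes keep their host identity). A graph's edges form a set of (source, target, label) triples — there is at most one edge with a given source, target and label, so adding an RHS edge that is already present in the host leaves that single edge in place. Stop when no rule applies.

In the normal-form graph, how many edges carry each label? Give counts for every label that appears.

[0] host  ⇒  4 nodes, 2 edges  {2-r->1 2-r->3}
[1] R0 @ {0↦2, 1↦1, 2↦3}  ⇒  4 nodes, 1 edges  {2-r->3}
[2] R0 @ {0↦2, 1↦3, 2↦1}  ⇒  4 nodes, 0 edges  {∅}
normal form: no rule applies after step 2
NF edges: []

Answer: (no edges)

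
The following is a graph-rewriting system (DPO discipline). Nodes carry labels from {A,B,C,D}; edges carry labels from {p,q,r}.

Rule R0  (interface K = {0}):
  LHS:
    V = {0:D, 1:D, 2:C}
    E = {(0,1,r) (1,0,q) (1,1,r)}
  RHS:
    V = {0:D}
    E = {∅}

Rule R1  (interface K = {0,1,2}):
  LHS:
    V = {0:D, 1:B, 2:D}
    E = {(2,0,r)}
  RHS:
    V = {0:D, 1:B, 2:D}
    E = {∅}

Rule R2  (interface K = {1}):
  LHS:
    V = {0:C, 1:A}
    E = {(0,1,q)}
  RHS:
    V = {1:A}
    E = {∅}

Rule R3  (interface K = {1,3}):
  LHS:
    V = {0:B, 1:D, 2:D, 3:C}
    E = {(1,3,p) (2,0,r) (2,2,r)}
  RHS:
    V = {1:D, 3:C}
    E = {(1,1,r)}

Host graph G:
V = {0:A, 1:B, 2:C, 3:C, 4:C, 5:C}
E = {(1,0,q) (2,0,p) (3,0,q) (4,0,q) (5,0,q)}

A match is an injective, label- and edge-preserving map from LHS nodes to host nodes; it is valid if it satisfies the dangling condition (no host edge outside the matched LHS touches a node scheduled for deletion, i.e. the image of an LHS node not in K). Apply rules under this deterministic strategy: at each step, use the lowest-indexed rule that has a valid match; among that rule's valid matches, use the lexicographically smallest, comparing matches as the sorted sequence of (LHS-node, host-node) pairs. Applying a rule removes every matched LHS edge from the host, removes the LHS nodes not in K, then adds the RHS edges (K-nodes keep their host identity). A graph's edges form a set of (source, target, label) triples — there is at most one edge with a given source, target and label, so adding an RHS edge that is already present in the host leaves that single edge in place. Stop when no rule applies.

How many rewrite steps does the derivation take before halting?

[0] host  ⇒  6 nodes, 5 edges  {1-q->0 2-p->0 3-q->0 4-q->0 5-q->0}
[1] R2 @ {0↦3, 1↦0}  ⇒  5 nodes, 4 edges  {1-q->0 2-p->0 4-q->0 5-q->0}
[2] R2 @ {0↦4, 1↦0}  ⇒  4 nodes, 3 edges  {1-q->0 2-p->0 5-q->0}
[3] R2 @ {0↦5, 1↦0}  ⇒  3 nodes, 2 edges  {1-q->0 2-p->0}
final graph: no rule applies after step 3

Answer: 3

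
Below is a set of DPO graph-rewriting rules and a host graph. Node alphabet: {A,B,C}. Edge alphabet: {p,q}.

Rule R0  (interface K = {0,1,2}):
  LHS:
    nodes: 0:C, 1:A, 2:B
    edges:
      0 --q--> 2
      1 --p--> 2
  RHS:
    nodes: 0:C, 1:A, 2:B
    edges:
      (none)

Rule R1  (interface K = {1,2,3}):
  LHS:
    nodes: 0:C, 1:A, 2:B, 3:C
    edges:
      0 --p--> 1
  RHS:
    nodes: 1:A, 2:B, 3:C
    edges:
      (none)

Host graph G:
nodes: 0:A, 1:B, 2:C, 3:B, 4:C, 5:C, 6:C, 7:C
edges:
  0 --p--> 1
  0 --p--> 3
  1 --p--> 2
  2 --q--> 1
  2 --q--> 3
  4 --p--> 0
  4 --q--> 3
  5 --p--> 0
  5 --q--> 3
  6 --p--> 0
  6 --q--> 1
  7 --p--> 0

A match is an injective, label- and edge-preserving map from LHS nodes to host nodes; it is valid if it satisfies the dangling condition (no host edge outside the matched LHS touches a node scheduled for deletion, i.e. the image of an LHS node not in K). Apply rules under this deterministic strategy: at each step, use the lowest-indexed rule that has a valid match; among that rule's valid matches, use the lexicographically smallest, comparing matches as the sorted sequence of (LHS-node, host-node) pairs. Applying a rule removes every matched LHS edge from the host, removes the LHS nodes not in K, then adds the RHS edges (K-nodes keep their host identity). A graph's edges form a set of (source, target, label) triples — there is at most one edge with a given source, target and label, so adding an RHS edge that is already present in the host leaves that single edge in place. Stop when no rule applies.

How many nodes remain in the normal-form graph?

Answer: 7

Rewrite trace:
initial: |V|=8 |E|=12  E = 0-p->1 0-p->3 1-p->2 2-q->1 2-q->3 4-p->0 4-q->3 5-p->0 5-q->3 6-p->0 6-q->1 7-p->0
step 1: apply R0 at {0↦2, 1↦0, 2↦1}  → |V|=8 |E|=10  E = 0-p->3 1-p->2 2-q->3 4-p->0 4-q->3 5-p->0 5-q->3 6-p->0 6-q->1 7-p->0
step 2: apply R0 at {0↦2, 1↦0, 2↦3}  → |V|=8 |E|=8  E = 1-p->2 4-p->0 4-q->3 5-p->0 5-q->3 6-p->0 6-q->1 7-p->0
step 3: apply R1 at {0↦7, 1↦0, 2↦1, 3↦2}  → |V|=7 |E|=7  E = 1-p->2 4-p->0 4-q->3 5-p->0 5-q->3 6-p->0 6-q->1
halt: no rule applies after step 3
NF nodes: {0:A, 1:B, 2:C, 3:B, 4:C, 5:C, 6:C}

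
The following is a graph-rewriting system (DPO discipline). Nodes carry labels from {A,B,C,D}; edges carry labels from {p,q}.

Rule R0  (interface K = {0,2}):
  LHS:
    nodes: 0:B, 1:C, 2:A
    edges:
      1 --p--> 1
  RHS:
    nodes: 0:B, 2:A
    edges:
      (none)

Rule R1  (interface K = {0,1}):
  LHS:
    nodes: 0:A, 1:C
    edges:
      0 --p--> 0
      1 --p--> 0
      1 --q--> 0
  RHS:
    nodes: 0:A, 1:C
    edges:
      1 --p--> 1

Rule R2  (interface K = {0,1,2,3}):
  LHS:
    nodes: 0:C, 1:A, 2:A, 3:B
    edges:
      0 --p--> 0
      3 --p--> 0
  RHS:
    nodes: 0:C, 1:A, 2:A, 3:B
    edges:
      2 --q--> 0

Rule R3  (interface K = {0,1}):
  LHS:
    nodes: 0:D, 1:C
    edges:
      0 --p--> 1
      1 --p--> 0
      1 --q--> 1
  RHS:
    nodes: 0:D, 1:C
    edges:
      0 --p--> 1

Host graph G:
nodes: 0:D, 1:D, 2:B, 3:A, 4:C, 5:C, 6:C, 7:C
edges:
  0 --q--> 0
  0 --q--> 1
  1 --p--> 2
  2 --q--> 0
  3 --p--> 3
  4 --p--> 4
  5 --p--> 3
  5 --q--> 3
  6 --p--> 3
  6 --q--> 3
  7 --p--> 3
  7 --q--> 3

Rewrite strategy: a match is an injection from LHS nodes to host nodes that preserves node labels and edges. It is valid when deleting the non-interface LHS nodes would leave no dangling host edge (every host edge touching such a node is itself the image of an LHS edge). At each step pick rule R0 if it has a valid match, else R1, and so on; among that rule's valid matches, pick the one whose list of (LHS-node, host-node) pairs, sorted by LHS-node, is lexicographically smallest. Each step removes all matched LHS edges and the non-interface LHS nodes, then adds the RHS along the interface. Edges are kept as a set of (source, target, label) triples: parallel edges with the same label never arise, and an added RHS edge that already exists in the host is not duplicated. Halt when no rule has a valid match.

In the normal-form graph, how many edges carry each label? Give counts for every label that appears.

Answer: p:3 q:5

Derivation:
start.  V:8 E:12  edges: 0-q->0 0-q->1 1-p->2 2-q->0 3-p->3 4-p->4 5-p->3 5-q->3 6-p->3 6-q->3 7-p->3 7-q->3
1. fire R0 via {0↦2, 1↦4, 2↦3}  →  V:7 E:11  edges: 0-q->0 0-q->1 1-p->2 2-q->0 3-p->3 5-p->3 5-q->3 6-p->3 6-q->3 7-p->3 7-q->3
2. fire R1 via {0↦3, 1↦5}  →  V:7 E:9  edges: 0-q->0 0-q->1 1-p->2 2-q->0 5-p->5 6-p->3 6-q->3 7-p->3 7-q->3
3. fire R0 via {0↦2, 1↦5, 2↦3}  →  V:6 E:8  edges: 0-q->0 0-q->1 1-p->2 2-q->0 6-p->3 6-q->3 7-p->3 7-q->3
normal form: no rule applies after step 3
NF edges: [(0, 0, 'q'), (0, 1, 'q'), (1, 2, 'p'), (2, 0, 'q'), (6, 3, 'p'), (6, 3, 'q'), (7, 3, 'p'), (7, 3, 'q')]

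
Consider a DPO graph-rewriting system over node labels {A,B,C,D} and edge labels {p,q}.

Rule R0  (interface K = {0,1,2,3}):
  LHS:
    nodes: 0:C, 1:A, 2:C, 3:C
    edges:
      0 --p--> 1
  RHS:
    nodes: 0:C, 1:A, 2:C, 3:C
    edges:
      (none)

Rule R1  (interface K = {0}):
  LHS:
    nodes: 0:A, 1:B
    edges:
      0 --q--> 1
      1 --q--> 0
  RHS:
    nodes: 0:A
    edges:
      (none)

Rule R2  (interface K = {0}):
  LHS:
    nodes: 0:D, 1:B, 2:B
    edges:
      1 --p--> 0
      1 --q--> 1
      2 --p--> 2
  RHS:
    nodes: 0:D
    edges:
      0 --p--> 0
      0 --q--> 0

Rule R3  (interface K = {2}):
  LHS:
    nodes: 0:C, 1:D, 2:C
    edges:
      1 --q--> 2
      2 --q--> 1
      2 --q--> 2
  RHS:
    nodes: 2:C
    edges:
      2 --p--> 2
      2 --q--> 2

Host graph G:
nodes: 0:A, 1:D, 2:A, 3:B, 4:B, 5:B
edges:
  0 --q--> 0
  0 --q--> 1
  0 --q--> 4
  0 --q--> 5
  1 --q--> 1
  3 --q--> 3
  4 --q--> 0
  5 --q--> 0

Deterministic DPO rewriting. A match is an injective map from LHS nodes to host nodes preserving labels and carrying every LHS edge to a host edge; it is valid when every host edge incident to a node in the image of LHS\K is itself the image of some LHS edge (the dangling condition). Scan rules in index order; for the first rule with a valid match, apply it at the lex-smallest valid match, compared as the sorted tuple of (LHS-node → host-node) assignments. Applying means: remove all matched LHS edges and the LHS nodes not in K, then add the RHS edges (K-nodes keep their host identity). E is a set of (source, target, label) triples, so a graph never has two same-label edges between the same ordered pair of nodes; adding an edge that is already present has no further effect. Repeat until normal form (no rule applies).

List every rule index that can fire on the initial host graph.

R0: no valid match — LHS pattern not found
R1: 2 valid matches — {0↦0, 1↦4}, {0↦0, 1↦5}
R2: no valid match — LHS pattern not found
R3: no valid match — LHS pattern not found

Answer: [R1]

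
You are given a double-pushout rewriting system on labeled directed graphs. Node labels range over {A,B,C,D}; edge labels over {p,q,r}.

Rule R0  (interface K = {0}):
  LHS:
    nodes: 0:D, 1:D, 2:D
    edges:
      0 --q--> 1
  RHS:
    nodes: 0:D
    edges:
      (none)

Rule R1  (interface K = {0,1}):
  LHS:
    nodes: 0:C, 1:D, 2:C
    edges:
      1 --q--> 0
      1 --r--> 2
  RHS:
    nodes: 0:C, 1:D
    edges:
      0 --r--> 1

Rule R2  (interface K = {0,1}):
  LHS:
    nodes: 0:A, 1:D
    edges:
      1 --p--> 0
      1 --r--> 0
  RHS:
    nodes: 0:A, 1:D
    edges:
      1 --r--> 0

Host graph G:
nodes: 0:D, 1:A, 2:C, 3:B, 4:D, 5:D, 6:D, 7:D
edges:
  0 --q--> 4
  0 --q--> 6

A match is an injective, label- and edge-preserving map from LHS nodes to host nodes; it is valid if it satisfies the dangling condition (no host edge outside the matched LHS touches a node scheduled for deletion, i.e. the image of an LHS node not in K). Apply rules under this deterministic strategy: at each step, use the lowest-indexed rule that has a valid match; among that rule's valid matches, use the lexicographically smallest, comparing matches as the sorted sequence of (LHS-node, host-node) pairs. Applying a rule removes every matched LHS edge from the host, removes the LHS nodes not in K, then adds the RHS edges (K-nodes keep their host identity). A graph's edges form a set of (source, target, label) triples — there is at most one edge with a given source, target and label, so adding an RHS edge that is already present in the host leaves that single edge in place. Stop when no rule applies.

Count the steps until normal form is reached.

initial: |V|=8 |E|=2  E = 0-q->4 0-q->6
step 1: apply R0 at {0↦0, 1↦4, 2↦5}  → |V|=6 |E|=1  E = 0-q->6
step 2: apply R0 at {0↦0, 1↦6, 2↦7}  → |V|=4 |E|=0  E = ∅
normal form: no rule applies after step 2

Answer: 2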